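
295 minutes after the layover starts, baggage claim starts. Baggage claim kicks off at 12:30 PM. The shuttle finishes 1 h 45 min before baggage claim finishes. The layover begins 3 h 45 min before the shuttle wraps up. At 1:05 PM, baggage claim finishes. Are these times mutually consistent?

Yes

The shuttle ends at 1:05 PM − 105 min = 11:20 AM.
The layover starts at 11:20 AM − 225 min = 7:35 AM.
Baggage claim starts at 7:35 AM + 295 min = 12:30 PM.
That matches the stated 12:30 PM, so the schedule is consistent.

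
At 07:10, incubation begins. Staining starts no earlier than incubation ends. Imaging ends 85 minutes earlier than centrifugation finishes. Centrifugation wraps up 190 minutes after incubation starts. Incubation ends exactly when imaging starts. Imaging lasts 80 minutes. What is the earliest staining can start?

Centrifugation ends at 07:10 + 190 min = 10:20.
Imaging ends at 10:20 − 85 min = 08:55.
Imaging starts at 08:55 − 80 min = 07:35.
So incubation ends at 07:35.
Staining is bounded by incubation, so the earliest it can start is 07:35.

07:35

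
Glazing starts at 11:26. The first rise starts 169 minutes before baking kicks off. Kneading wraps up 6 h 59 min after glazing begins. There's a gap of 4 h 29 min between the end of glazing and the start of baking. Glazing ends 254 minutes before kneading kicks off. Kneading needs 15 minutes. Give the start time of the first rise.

15:36

Kneading ends at 11:26 + 419 min = 18:25.
Kneading starts at 18:25 − 15 min = 18:10.
Glazing ends at 18:10 − 254 min = 13:56.
Baking starts at 13:56 + 269 min = 18:25.
The first rise starts at 18:25 − 169 min = 15:36.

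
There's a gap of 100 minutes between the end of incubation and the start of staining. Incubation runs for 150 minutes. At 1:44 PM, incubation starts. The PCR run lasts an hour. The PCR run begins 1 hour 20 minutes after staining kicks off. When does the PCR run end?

8:14 PM

Incubation ends at 1:44 PM + 150 min = 4:14 PM.
Staining starts at 4:14 PM + 100 min = 5:54 PM.
The PCR run starts at 5:54 PM + 80 min = 7:14 PM.
The PCR run ends at 7:14 PM + 60 min = 8:14 PM.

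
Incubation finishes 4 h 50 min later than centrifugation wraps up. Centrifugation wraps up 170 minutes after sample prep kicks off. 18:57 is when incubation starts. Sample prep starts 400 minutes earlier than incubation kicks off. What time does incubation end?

19:57

Sample prep starts at 18:57 − 400 min = 12:17.
Centrifugation ends at 12:17 + 170 min = 15:07.
Incubation ends at 15:07 + 290 min = 19:57.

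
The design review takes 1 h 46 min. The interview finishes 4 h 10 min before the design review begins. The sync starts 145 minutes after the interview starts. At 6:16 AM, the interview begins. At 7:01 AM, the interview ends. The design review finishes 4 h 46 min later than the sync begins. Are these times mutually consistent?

No

The sync starts at 6:16 AM + 145 min = 8:41 AM.
The design review ends at 8:41 AM + 286 min = 1:27 PM.
The design review starts at 1:27 PM − 106 min = 11:41 AM.
The interview ends at 11:41 AM − 250 min = 7:31 AM.
But the interview is also said to end at 7:01 AM — a 30-minute conflict.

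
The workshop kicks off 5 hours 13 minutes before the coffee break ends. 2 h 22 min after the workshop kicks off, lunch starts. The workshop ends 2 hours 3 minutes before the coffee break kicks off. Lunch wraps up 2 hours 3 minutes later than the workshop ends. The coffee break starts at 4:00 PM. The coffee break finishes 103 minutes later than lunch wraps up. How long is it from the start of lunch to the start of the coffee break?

1 h 8 min

The workshop ends at 4:00 PM − 123 min = 1:57 PM.
Lunch ends at 1:57 PM + 123 min = 4:00 PM.
The coffee break ends at 4:00 PM + 103 min = 5:43 PM.
The workshop starts at 5:43 PM − 313 min = 12:30 PM.
Lunch starts at 12:30 PM + 142 min = 2:52 PM.
From 2:52 PM to 4:00 PM is 1 h 8 min.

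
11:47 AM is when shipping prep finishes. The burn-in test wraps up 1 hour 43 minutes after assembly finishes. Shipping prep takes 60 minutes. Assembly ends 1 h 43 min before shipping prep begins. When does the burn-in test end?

Shipping prep starts at 11:47 AM − 60 min = 10:47 AM.
Assembly ends at 10:47 AM − 103 min = 9:04 AM.
The burn-in test ends at 9:04 AM + 103 min = 10:47 AM.

10:47 AM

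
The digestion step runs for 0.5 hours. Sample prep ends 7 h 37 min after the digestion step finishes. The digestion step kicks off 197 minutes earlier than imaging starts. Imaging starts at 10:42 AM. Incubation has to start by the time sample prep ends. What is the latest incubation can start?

3:32 PM

The digestion step starts at 10:42 AM − 197 min = 7:25 AM.
The digestion step ends at 7:25 AM + 30 min = 7:55 AM.
Sample prep ends at 7:55 AM + 457 min = 3:32 PM.
Incubation is bounded by sample prep, so the latest it can start is 3:32 PM.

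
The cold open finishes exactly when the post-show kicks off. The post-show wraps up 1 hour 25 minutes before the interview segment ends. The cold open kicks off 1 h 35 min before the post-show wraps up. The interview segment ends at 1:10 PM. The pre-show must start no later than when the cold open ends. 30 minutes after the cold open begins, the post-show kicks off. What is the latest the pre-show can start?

The post-show ends at 1:10 PM − 85 min = 11:45 AM.
The cold open starts at 11:45 AM − 95 min = 10:10 AM.
The post-show starts at 10:10 AM + 30 min = 10:40 AM.
So the cold open ends at 10:40 AM.
The pre-show is bounded by the cold open, so the latest it can start is 10:40 AM.

10:40 AM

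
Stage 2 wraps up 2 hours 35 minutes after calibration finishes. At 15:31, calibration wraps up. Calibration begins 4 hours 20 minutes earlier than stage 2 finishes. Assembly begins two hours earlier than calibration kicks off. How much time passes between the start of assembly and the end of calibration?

3 hours 45 minutes

Stage 2 ends at 15:31 + 155 min = 18:06.
Calibration starts at 18:06 − 260 min = 13:46.
Assembly starts at 13:46 − 120 min = 11:46.
From 11:46 to 15:31 is 3 hours 45 minutes.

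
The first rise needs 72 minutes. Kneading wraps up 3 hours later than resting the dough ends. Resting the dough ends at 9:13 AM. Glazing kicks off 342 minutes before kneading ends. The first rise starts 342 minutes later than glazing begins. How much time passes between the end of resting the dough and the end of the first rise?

252 minutes

Kneading ends at 9:13 AM + 180 min = 12:13 PM.
Glazing starts at 12:13 PM − 342 min = 6:31 AM.
The first rise starts at 6:31 AM + 342 min = 12:13 PM.
The first rise ends at 12:13 PM + 72 min = 1:25 PM.
From 9:13 AM to 1:25 PM is 252 minutes.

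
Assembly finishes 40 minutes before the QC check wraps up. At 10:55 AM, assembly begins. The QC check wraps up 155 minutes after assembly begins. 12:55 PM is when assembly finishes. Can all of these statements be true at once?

The QC check ends at 10:55 AM + 155 min = 1:30 PM.
Assembly ends at 1:30 PM − 40 min = 12:50 PM.
But assembly is also said to end at 12:55 PM — a 5-minute conflict.

No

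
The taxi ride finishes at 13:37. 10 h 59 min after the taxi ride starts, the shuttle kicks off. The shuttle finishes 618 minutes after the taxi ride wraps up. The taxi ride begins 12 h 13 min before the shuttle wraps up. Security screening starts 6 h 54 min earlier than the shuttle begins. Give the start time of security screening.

15:47

The shuttle ends at 13:37 + 618 min = 23:55.
The taxi ride starts at 23:55 − 733 min = 11:42.
The shuttle starts at 11:42 + 659 min = 22:41.
Security screening starts at 22:41 − 414 min = 15:47.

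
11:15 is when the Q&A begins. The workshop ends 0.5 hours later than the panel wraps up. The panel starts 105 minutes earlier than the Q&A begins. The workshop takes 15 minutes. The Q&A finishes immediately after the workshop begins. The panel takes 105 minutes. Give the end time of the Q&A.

11:30

The panel starts at 11:15 − 105 min = 09:30.
The panel ends at 09:30 + 105 min = 11:15.
The workshop ends at 11:15 + 30 min = 11:45.
The workshop starts at 11:45 − 15 min = 11:30.
So the Q&A ends at 11:30.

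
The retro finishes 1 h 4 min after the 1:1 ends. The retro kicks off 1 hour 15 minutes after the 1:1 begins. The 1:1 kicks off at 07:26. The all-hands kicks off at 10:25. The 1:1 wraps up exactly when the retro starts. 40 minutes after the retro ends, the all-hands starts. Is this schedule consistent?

The retro starts at 07:26 + 75 min = 08:41.
So the 1:1 ends at 08:41.
The retro ends at 08:41 + 64 min = 09:45.
The all-hands starts at 09:45 + 40 min = 10:25.
That matches the stated 10:25, so the schedule is consistent.

Yes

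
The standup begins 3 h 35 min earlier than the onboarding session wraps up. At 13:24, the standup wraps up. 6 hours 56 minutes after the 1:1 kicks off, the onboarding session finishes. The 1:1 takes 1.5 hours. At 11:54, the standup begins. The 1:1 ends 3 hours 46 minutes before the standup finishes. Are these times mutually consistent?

The 1:1 ends at 13:24 − 226 min = 09:38.
The 1:1 starts at 09:38 − 90 min = 08:08.
The onboarding session ends at 08:08 + 416 min = 15:04.
The standup starts at 15:04 − 215 min = 11:29.
But the standup is also said to start at 11:54 — a 25-minute conflict.

No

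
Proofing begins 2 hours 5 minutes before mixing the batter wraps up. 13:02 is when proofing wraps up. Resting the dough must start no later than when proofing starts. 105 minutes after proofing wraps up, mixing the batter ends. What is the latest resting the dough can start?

Mixing the batter ends at 13:02 + 105 min = 14:47.
Proofing starts at 14:47 − 125 min = 12:42.
Resting the dough is bounded by proofing, so the latest it can start is 12:42.

12:42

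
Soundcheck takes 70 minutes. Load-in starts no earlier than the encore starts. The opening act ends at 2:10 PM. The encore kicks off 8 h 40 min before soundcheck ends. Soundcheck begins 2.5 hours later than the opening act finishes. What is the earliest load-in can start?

9:10 AM

Soundcheck starts at 2:10 PM + 150 min = 4:40 PM.
Soundcheck ends at 4:40 PM + 70 min = 5:50 PM.
The encore starts at 5:50 PM − 520 min = 9:10 AM.
Load-in is bounded by the encore, so the earliest it can start is 9:10 AM.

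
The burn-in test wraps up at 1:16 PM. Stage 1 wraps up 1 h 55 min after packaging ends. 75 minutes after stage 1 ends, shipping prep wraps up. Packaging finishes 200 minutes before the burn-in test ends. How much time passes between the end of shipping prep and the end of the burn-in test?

Packaging ends at 1:16 PM − 200 min = 9:56 AM.
Stage 1 ends at 9:56 AM + 115 min = 11:51 AM.
Shipping prep ends at 11:51 AM + 75 min = 1:06 PM.
From 1:06 PM to 1:16 PM is 10 minutes.

10 minutes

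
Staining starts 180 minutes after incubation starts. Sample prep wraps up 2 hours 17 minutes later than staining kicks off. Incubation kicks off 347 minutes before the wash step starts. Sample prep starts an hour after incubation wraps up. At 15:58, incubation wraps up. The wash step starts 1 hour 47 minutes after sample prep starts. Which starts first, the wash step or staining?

Sample prep starts at 15:58 + 60 min = 16:58.
The wash step starts at 16:58 + 107 min = 18:45.
Incubation starts at 18:45 − 347 min = 12:58.
Staining starts at 12:58 + 180 min = 15:58.
The wash step starts at 18:45 and staining starts at 15:58, so staining is first.

staining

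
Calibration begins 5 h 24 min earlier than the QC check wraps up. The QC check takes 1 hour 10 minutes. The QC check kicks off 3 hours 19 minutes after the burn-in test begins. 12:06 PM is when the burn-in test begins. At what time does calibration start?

The QC check starts at 12:06 PM + 199 min = 3:25 PM.
The QC check ends at 3:25 PM + 70 min = 4:35 PM.
Calibration starts at 4:35 PM − 324 min = 11:11 AM.

11:11 AM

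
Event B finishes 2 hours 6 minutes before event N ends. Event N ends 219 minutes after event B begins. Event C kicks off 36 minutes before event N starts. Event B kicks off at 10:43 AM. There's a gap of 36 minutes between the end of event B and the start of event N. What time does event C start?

12:16 PM

Event N ends at 10:43 AM + 219 min = 2:22 PM.
Event B ends at 2:22 PM − 126 min = 12:16 PM.
Event N starts at 12:16 PM + 36 min = 12:52 PM.
Event C starts at 12:52 PM − 36 min = 12:16 PM.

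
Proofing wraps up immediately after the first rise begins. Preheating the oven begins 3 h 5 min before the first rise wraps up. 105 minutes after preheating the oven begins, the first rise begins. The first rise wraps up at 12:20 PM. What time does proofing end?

11:00 AM

Preheating the oven starts at 12:20 PM − 185 min = 9:15 AM.
The first rise starts at 9:15 AM + 105 min = 11:00 AM.
So proofing ends at 11:00 AM.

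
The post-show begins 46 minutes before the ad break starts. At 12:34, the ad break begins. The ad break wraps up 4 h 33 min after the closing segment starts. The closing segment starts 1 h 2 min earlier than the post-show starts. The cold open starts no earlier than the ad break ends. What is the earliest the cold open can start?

The post-show starts at 12:34 − 46 min = 11:48.
The closing segment starts at 11:48 − 62 min = 10:46.
The ad break ends at 10:46 + 273 min = 15:19.
The cold open is bounded by the ad break, so the earliest it can start is 15:19.

15:19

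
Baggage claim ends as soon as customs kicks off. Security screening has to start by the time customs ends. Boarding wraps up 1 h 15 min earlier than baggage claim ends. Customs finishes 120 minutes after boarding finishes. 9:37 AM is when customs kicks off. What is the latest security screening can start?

Baggage claim ends at 9:37 AM.
Boarding ends at 9:37 AM − 75 min = 8:22 AM.
Customs ends at 8:22 AM + 120 min = 10:22 AM.
Security screening is bounded by customs, so the latest it can start is 10:22 AM.

10:22 AM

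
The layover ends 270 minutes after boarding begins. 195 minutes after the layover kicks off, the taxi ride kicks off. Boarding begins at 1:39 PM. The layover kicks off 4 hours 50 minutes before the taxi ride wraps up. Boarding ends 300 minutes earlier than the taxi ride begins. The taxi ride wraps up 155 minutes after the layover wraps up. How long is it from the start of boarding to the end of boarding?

The layover ends at 1:39 PM + 270 min = 6:09 PM.
The taxi ride ends at 6:09 PM + 155 min = 8:44 PM.
The layover starts at 8:44 PM − 290 min = 3:54 PM.
The taxi ride starts at 3:54 PM + 195 min = 7:09 PM.
Boarding ends at 7:09 PM − 300 min = 2:09 PM.
From 1:39 PM to 2:09 PM is half an hour.

half an hour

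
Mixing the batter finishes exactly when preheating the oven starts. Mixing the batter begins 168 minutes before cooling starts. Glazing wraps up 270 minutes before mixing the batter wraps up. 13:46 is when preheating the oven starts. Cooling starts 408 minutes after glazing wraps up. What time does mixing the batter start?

Mixing the batter ends at 13:46.
Glazing ends at 13:46 − 270 min = 09:16.
Cooling starts at 09:16 + 408 min = 16:04.
Mixing the batter starts at 16:04 − 168 min = 13:16.

13:16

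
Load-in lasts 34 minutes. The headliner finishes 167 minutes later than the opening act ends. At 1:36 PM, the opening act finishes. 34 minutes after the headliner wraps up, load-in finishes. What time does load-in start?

The headliner ends at 1:36 PM + 167 min = 4:23 PM.
Load-in ends at 4:23 PM + 34 min = 4:57 PM.
Load-in starts at 4:57 PM − 34 min = 4:23 PM.

4:23 PM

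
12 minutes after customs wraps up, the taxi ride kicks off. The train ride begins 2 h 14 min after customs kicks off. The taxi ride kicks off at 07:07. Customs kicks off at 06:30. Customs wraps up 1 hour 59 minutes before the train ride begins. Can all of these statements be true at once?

No

The train ride starts at 06:30 + 134 min = 08:44.
Customs ends at 08:44 − 119 min = 06:45.
The taxi ride starts at 06:45 + 12 min = 06:57.
But the taxi ride is also said to start at 07:07 — a 10-minute conflict.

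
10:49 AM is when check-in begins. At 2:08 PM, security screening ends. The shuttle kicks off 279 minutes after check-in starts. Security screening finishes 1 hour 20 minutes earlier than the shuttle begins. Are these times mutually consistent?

The shuttle starts at 10:49 AM + 279 min = 3:28 PM.
Security screening ends at 3:28 PM − 80 min = 2:08 PM.
That matches the stated 2:08 PM, so the schedule is consistent.

Yes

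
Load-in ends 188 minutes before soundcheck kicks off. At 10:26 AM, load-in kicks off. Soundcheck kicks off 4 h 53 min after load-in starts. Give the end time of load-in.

12:11 PM

Soundcheck starts at 10:26 AM + 293 min = 3:19 PM.
Load-in ends at 3:19 PM − 188 min = 12:11 PM.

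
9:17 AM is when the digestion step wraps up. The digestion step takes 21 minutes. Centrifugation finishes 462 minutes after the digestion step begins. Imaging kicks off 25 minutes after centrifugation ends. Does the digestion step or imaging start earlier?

the digestion step

The digestion step starts at 9:17 AM − 21 min = 8:56 AM.
Centrifugation ends at 8:56 AM + 462 min = 4:38 PM.
Imaging starts at 4:38 PM + 25 min = 5:03 PM.
The digestion step starts at 8:56 AM and imaging starts at 5:03 PM, so the digestion step is first.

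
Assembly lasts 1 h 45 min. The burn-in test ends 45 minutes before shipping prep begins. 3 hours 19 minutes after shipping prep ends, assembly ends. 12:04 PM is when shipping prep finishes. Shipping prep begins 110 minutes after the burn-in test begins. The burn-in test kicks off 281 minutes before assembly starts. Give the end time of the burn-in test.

10:02 AM

Assembly ends at 12:04 PM + 199 min = 3:23 PM.
Assembly starts at 3:23 PM − 105 min = 1:38 PM.
The burn-in test starts at 1:38 PM − 281 min = 8:57 AM.
Shipping prep starts at 8:57 AM + 110 min = 10:47 AM.
The burn-in test ends at 10:47 AM − 45 min = 10:02 AM.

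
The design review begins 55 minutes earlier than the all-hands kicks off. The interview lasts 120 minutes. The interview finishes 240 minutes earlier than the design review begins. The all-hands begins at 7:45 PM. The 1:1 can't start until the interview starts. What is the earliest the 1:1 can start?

The design review starts at 7:45 PM − 55 min = 6:50 PM.
The interview ends at 6:50 PM − 240 min = 2:50 PM.
The interview starts at 2:50 PM − 120 min = 12:50 PM.
The 1:1 is bounded by the interview, so the earliest it can start is 12:50 PM.

12:50 PM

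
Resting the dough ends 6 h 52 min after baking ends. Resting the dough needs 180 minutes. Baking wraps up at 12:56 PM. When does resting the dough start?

4:48 PM

Resting the dough ends at 12:56 PM + 412 min = 7:48 PM.
Resting the dough starts at 7:48 PM − 180 min = 4:48 PM.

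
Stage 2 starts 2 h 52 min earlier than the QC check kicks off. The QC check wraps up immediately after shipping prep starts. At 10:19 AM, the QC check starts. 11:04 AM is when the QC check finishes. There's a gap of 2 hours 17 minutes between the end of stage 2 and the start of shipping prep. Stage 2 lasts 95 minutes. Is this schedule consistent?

Stage 2 starts at 10:19 AM − 172 min = 7:27 AM.
Stage 2 ends at 7:27 AM + 95 min = 9:02 AM.
Shipping prep starts at 9:02 AM + 137 min = 11:19 AM.
So the QC check ends at 11:19 AM.
But the QC check is also said to end at 11:04 AM — a 15-minute conflict.

No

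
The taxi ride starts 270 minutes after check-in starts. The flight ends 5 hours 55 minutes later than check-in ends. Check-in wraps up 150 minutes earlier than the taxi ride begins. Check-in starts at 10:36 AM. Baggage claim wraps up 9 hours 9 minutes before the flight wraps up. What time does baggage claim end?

The taxi ride starts at 10:36 AM + 270 min = 3:06 PM.
Check-in ends at 3:06 PM − 150 min = 12:36 PM.
The flight ends at 12:36 PM + 355 min = 6:31 PM.
Baggage claim ends at 6:31 PM − 549 min = 9:22 AM.

9:22 AM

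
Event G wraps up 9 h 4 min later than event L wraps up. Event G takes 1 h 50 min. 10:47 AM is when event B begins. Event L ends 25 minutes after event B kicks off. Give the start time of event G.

Event L ends at 10:47 AM + 25 min = 11:12 AM.
Event G ends at 11:12 AM + 544 min = 8:16 PM.
Event G starts at 8:16 PM − 110 min = 6:26 PM.

6:26 PM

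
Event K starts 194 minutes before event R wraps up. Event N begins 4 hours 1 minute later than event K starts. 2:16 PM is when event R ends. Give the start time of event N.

3:03 PM

Event K starts at 2:16 PM − 194 min = 11:02 AM.
Event N starts at 11:02 AM + 241 min = 3:03 PM.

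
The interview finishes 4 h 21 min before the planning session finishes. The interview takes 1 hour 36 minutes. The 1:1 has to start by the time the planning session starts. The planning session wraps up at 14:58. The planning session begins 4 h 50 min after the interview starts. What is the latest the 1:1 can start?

13:51

The interview ends at 14:58 − 261 min = 10:37.
The interview starts at 10:37 − 96 min = 09:01.
The planning session starts at 09:01 + 290 min = 13:51.
The 1:1 is bounded by the planning session, so the latest it can start is 13:51.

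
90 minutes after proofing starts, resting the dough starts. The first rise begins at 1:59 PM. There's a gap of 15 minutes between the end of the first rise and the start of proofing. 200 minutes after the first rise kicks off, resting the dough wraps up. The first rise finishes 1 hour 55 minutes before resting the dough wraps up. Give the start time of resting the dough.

5:09 PM

Resting the dough ends at 1:59 PM + 200 min = 5:19 PM.
The first rise ends at 5:19 PM − 115 min = 3:24 PM.
Proofing starts at 3:24 PM + 15 min = 3:39 PM.
Resting the dough starts at 3:39 PM + 90 min = 5:09 PM.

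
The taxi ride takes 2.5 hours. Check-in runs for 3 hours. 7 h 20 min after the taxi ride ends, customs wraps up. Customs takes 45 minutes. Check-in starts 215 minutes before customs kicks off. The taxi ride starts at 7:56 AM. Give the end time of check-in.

The taxi ride ends at 7:56 AM + 150 min = 10:26 AM.
Customs ends at 10:26 AM + 440 min = 5:46 PM.
Customs starts at 5:46 PM − 45 min = 5:01 PM.
Check-in starts at 5:01 PM − 215 min = 1:26 PM.
Check-in ends at 1:26 PM + 180 min = 4:26 PM.

4:26 PM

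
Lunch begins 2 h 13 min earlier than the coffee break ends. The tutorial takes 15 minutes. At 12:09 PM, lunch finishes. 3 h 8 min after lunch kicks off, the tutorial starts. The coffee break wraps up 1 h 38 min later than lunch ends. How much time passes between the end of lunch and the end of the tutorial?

The coffee break ends at 12:09 PM + 98 min = 1:47 PM.
Lunch starts at 1:47 PM − 133 min = 11:34 AM.
The tutorial starts at 11:34 AM + 188 min = 2:42 PM.
The tutorial ends at 2:42 PM + 15 min = 2:57 PM.
From 12:09 PM to 2:57 PM is 2 hours 48 minutes.

2 hours 48 minutes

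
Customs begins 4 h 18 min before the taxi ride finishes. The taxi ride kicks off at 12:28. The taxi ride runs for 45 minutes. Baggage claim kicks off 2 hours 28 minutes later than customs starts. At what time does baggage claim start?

The taxi ride ends at 12:28 + 45 min = 13:13.
Customs starts at 13:13 − 258 min = 08:55.
Baggage claim starts at 08:55 + 148 min = 11:23.

11:23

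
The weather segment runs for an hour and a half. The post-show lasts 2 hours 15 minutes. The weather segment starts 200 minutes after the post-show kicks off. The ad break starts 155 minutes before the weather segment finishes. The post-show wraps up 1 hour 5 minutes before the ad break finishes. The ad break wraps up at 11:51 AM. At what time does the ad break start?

The post-show ends at 11:51 AM − 65 min = 10:46 AM.
The post-show starts at 10:46 AM − 135 min = 8:31 AM.
The weather segment starts at 8:31 AM + 200 min = 11:51 AM.
The weather segment ends at 11:51 AM + 90 min = 1:21 PM.
The ad break starts at 1:21 PM − 155 min = 10:46 AM.

10:46 AM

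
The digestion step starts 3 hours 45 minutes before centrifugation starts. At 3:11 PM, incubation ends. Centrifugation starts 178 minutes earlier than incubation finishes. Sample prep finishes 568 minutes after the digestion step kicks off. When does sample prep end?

Centrifugation starts at 3:11 PM − 178 min = 12:13 PM.
The digestion step starts at 12:13 PM − 225 min = 8:28 AM.
Sample prep ends at 8:28 AM + 568 min = 5:56 PM.

5:56 PM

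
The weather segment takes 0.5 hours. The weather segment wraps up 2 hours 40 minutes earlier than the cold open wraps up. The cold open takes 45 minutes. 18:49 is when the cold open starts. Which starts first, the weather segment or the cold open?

The cold open ends at 18:49 + 45 min = 19:34.
The weather segment ends at 19:34 − 160 min = 16:54.
The weather segment starts at 16:54 − 30 min = 16:24.
The weather segment starts at 16:24 and the cold open starts at 18:49, so the weather segment is first.

the weather segment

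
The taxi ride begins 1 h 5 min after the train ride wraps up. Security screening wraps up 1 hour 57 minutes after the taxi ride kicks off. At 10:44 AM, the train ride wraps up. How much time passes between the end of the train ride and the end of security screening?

The taxi ride starts at 10:44 AM + 65 min = 11:49 AM.
Security screening ends at 11:49 AM + 117 min = 1:46 PM.
From 10:44 AM to 1:46 PM is 3 h 2 min.

3 h 2 min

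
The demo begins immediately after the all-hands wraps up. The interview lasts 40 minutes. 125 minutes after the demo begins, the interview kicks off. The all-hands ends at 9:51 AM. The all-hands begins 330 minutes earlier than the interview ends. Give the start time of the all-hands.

7:06 AM

The demo starts at 9:51 AM.
The interview starts at 9:51 AM + 125 min = 11:56 AM.
The interview ends at 11:56 AM + 40 min = 12:36 PM.
The all-hands starts at 12:36 PM − 330 min = 7:06 AM.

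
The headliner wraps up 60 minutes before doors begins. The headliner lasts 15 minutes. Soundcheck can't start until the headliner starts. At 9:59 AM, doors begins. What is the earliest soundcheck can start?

8:44 AM

The headliner ends at 9:59 AM − 60 min = 8:59 AM.
The headliner starts at 8:59 AM − 15 min = 8:44 AM.
Soundcheck is bounded by the headliner, so the earliest it can start is 8:44 AM.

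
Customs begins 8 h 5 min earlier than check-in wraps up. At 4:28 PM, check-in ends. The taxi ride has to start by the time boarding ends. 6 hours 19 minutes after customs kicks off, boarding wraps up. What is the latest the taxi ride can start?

2:42 PM

Customs starts at 4:28 PM − 485 min = 8:23 AM.
Boarding ends at 8:23 AM + 379 min = 2:42 PM.
The taxi ride is bounded by boarding, so the latest it can start is 2:42 PM.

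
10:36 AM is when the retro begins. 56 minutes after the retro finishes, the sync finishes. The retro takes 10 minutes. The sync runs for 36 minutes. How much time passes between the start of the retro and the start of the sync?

The retro ends at 10:36 AM + 10 min = 10:46 AM.
The sync ends at 10:46 AM + 56 min = 11:42 AM.
The sync starts at 11:42 AM − 36 min = 11:06 AM.
From 10:36 AM to 11:06 AM is 30 minutes.

30 minutes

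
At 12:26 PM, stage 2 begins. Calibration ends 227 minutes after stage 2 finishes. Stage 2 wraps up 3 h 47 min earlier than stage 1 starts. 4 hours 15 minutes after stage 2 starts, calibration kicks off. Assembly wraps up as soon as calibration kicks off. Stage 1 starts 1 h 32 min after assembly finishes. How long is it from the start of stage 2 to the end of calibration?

347 minutes

Calibration starts at 12:26 PM + 255 min = 4:41 PM.
So assembly ends at 4:41 PM.
Stage 1 starts at 4:41 PM + 92 min = 6:13 PM.
Stage 2 ends at 6:13 PM − 227 min = 2:26 PM.
Calibration ends at 2:26 PM + 227 min = 6:13 PM.
From 12:26 PM to 6:13 PM is 347 minutes.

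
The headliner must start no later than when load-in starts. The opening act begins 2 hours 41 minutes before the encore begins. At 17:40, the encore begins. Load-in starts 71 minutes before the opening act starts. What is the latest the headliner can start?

The opening act starts at 17:40 − 161 min = 14:59.
Load-in starts at 14:59 − 71 min = 13:48.
The headliner is bounded by load-in, so the latest it can start is 13:48.

13:48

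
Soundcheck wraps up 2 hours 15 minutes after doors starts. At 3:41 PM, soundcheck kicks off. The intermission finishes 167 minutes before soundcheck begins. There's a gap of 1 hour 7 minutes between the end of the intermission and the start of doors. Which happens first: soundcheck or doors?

The intermission ends at 3:41 PM − 167 min = 12:54 PM.
Doors starts at 12:54 PM + 67 min = 2:01 PM.
Soundcheck starts at 3:41 PM and doors starts at 2:01 PM, so doors is first.

doors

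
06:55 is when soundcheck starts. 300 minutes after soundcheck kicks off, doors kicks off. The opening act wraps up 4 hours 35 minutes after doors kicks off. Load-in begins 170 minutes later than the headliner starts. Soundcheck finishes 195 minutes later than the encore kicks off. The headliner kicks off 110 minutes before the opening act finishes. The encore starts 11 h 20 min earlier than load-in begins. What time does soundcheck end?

09:25

Doors starts at 06:55 + 300 min = 11:55.
The opening act ends at 11:55 + 275 min = 16:30.
The headliner starts at 16:30 − 110 min = 14:40.
Load-in starts at 14:40 + 170 min = 17:30.
The encore starts at 17:30 − 680 min = 06:10.
Soundcheck ends at 06:10 + 195 min = 09:25.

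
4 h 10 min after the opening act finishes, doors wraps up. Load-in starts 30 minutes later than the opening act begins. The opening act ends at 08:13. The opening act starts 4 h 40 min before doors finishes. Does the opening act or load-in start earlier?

the opening act

Doors ends at 08:13 + 250 min = 12:23.
The opening act starts at 12:23 − 280 min = 07:43.
Load-in starts at 07:43 + 30 min = 08:13.
The opening act starts at 07:43 and load-in starts at 08:13, so the opening act is first.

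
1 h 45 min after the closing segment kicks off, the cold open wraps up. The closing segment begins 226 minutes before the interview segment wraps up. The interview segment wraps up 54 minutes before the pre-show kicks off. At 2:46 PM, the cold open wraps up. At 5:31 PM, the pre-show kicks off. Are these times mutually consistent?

No

The interview segment ends at 5:31 PM − 54 min = 4:37 PM.
The closing segment starts at 4:37 PM − 226 min = 12:51 PM.
The cold open ends at 12:51 PM + 105 min = 2:36 PM.
But the cold open is also said to end at 2:46 PM — a 10-minute conflict.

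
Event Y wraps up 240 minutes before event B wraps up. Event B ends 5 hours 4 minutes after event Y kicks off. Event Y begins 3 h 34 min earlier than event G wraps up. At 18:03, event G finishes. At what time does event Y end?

Event Y starts at 18:03 − 214 min = 14:29.
Event B ends at 14:29 + 304 min = 19:33.
Event Y ends at 19:33 − 240 min = 15:33.

15:33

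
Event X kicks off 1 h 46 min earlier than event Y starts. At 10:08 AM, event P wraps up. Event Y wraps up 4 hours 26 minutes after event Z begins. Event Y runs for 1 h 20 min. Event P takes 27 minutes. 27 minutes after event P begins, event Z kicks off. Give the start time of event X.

Event P starts at 10:08 AM − 27 min = 9:41 AM.
Event Z starts at 9:41 AM + 27 min = 10:08 AM.
Event Y ends at 10:08 AM + 266 min = 2:34 PM.
Event Y starts at 2:34 PM − 80 min = 1:14 PM.
Event X starts at 1:14 PM − 106 min = 11:28 AM.

11:28 AM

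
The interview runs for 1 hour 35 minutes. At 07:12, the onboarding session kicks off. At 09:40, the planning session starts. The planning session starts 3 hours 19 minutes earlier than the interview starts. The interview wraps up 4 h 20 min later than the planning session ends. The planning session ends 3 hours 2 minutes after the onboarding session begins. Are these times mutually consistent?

The planning session ends at 07:12 + 182 min = 10:14.
The interview ends at 10:14 + 260 min = 14:34.
The interview starts at 14:34 − 95 min = 12:59.
The planning session starts at 12:59 − 199 min = 09:40.
That matches the stated 09:40, so the schedule is consistent.

Yes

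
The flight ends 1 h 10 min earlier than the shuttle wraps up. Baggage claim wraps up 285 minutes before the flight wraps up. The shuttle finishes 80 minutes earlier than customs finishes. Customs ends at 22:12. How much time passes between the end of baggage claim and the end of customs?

7 h 15 min

The shuttle ends at 22:12 − 80 min = 20:52.
The flight ends at 20:52 − 70 min = 19:42.
Baggage claim ends at 19:42 − 285 min = 14:57.
From 14:57 to 22:12 is 7 h 15 min.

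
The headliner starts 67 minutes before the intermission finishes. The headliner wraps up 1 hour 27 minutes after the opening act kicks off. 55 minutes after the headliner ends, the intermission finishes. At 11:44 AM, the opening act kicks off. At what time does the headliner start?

The headliner ends at 11:44 AM + 87 min = 1:11 PM.
The intermission ends at 1:11 PM + 55 min = 2:06 PM.
The headliner starts at 2:06 PM − 67 min = 12:59 PM.

12:59 PM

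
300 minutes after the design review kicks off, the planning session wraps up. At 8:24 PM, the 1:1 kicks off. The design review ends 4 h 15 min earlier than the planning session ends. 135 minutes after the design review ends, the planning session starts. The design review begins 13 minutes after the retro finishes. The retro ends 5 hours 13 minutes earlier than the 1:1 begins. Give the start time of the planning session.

The retro ends at 8:24 PM − 313 min = 3:11 PM.
The design review starts at 3:11 PM + 13 min = 3:24 PM.
The planning session ends at 3:24 PM + 300 min = 8:24 PM.
The design review ends at 8:24 PM − 255 min = 4:09 PM.
The planning session starts at 4:09 PM + 135 min = 6:24 PM.

6:24 PM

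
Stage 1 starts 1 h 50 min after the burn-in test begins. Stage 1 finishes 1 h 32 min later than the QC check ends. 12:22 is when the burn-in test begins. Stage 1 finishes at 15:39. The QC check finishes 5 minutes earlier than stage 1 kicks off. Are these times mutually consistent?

Stage 1 starts at 12:22 + 110 min = 14:12.
The QC check ends at 14:12 − 5 min = 14:07.
Stage 1 ends at 14:07 + 92 min = 15:39.
That matches the stated 15:39, so the schedule is consistent.

Yes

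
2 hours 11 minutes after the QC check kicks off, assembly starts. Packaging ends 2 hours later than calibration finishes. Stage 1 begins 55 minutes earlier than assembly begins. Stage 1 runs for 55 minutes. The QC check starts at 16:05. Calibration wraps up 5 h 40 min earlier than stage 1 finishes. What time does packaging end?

14:36

Assembly starts at 16:05 + 131 min = 18:16.
Stage 1 starts at 18:16 − 55 min = 17:21.
Stage 1 ends at 17:21 + 55 min = 18:16.
Calibration ends at 18:16 − 340 min = 12:36.
Packaging ends at 12:36 + 120 min = 14:36.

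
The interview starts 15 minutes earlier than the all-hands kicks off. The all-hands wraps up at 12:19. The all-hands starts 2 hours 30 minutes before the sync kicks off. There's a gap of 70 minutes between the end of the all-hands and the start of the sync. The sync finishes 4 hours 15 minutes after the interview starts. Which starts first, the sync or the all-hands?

the all-hands

The sync starts at 12:19 + 70 min = 13:29.
The all-hands starts at 13:29 − 150 min = 10:59.
The sync starts at 13:29 and the all-hands starts at 10:59, so the all-hands is first.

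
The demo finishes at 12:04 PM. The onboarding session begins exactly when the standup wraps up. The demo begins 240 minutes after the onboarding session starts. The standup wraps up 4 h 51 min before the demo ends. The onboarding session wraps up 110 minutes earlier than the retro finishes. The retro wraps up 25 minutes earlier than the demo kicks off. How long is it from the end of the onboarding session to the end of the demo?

The standup ends at 12:04 PM − 291 min = 7:13 AM.
So the onboarding session starts at 7:13 AM.
The demo starts at 7:13 AM + 240 min = 11:13 AM.
The retro ends at 11:13 AM − 25 min = 10:48 AM.
The onboarding session ends at 10:48 AM − 110 min = 8:58 AM.
From 8:58 AM to 12:04 PM is 186 minutes.

186 minutes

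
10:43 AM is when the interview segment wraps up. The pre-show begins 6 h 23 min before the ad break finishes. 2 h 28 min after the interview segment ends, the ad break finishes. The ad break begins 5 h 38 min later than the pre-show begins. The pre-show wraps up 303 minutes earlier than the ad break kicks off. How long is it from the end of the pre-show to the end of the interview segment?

200 minutes

The ad break ends at 10:43 AM + 148 min = 1:11 PM.
The pre-show starts at 1:11 PM − 383 min = 6:48 AM.
The ad break starts at 6:48 AM + 338 min = 12:26 PM.
The pre-show ends at 12:26 PM − 303 min = 7:23 AM.
From 7:23 AM to 10:43 AM is 200 minutes.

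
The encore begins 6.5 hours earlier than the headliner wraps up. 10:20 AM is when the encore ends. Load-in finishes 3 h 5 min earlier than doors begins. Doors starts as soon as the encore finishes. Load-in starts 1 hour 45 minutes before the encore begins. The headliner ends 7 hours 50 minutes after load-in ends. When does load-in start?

6:50 AM

Doors starts at 10:20 AM.
Load-in ends at 10:20 AM − 185 min = 7:15 AM.
The headliner ends at 7:15 AM + 470 min = 3:05 PM.
The encore starts at 3:05 PM − 390 min = 8:35 AM.
Load-in starts at 8:35 AM − 105 min = 6:50 AM.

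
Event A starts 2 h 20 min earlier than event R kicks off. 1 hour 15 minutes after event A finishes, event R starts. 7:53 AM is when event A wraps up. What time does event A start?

6:48 AM

Event R starts at 7:53 AM + 75 min = 9:08 AM.
Event A starts at 9:08 AM − 140 min = 6:48 AM.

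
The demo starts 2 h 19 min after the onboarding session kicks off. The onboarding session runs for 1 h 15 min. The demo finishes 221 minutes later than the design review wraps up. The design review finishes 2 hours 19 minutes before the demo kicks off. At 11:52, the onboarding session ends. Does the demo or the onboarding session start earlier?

The onboarding session starts at 11:52 − 75 min = 10:37.
The demo starts at 10:37 + 139 min = 12:56.
The demo starts at 12:56 and the onboarding session starts at 10:37, so the onboarding session is first.

the onboarding session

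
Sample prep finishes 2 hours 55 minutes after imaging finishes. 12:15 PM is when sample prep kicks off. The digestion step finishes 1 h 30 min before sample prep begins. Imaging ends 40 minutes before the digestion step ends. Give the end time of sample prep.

1:00 PM

The digestion step ends at 12:15 PM − 90 min = 10:45 AM.
Imaging ends at 10:45 AM − 40 min = 10:05 AM.
Sample prep ends at 10:05 AM + 175 min = 1:00 PM.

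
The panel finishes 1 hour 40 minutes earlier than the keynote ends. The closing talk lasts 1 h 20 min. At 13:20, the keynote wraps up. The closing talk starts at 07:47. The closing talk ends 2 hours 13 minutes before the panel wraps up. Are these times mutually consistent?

No

The panel ends at 13:20 − 100 min = 11:40.
The closing talk ends at 11:40 − 133 min = 09:27.
The closing talk starts at 09:27 − 80 min = 08:07.
But the closing talk is also said to start at 07:47 — a 20-minute conflict.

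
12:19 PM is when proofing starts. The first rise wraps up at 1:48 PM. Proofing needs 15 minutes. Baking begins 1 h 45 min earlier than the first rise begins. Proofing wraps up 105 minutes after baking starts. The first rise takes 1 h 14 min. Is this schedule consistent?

Yes

The first rise starts at 1:48 PM − 74 min = 12:34 PM.
Baking starts at 12:34 PM − 105 min = 10:49 AM.
Proofing ends at 10:49 AM + 105 min = 12:34 PM.
Proofing starts at 12:34 PM − 15 min = 12:19 PM.
That matches the stated 12:19 PM, so the schedule is consistent.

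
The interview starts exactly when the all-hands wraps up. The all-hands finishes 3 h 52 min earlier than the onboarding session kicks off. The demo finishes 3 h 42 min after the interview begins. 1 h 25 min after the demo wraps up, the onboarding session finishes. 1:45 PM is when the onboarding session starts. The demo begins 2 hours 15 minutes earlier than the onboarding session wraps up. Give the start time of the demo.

12:45 PM

The all-hands ends at 1:45 PM − 232 min = 9:53 AM.
So the interview starts at 9:53 AM.
The demo ends at 9:53 AM + 222 min = 1:35 PM.
The onboarding session ends at 1:35 PM + 85 min = 3:00 PM.
The demo starts at 3:00 PM − 135 min = 12:45 PM.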